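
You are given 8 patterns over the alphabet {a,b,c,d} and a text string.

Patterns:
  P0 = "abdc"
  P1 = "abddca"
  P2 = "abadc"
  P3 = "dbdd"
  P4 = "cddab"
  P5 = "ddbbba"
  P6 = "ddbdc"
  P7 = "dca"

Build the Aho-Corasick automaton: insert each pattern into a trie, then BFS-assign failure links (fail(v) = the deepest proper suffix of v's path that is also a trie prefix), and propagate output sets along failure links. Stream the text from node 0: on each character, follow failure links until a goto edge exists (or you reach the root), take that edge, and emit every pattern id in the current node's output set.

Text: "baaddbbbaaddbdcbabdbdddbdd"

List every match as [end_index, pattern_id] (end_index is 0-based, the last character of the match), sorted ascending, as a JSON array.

Construct AC machine:
Trie (insert patterns):
  0='ε' goto a→1 c→15 d→11
  1='a' goto b→2
  2='ab' goto a→8 d→3
  3='abd' goto c→4 d→5
  4='abdc' goto ·  ←P0
  5='abdd' goto c→6
  6='abddc' goto a→7
  7='abddca' goto ·  ←P1
  8='aba' goto d→9
  9='abad' goto c→10
  10='abadc' goto ·  ←P2
  11='d' goto b→12 c→27 d→20
  12='db' goto d→13
  13='dbd' goto d→14
  14='dbdd' goto ·  ←P3
  15='c' goto d→16
  16='cd' goto d→17
  17='cdd' goto a→18
  18='cdda' goto b→19
  19='cddab' goto ·  ←P4
  20='dd' goto b→21
  21='ddb' goto b→22 d→25
  22='ddbb' goto b→23
  23='ddbbb' goto a→24
  24='ddbbba' goto ·  ←P5
  25='ddbd' goto c→26
  26='ddbdc' goto ·  ←P6
  27='dc' goto a→28
  28='dca' goto ·  ←P7

Failure links (BFS by depth):
  n1('a'): parent n0 fail=0; on 'a' 0 → fail=0;  out ∅∪∅=∅
  n11('d'): parent n0 fail=0; on 'd' 0 → fail=0;  out ∅∪∅=∅
  n15('c'): parent n0 fail=0; on 'c' 0 → fail=0;  out ∅∪∅=∅
  n2('ab'): parent n1 fail=0; on 'b' 0 → fail=0;  out ∅∪∅=∅
  n12('db'): parent n11 fail=0; on 'b' 0 → fail=0;  out ∅∪∅=∅
  n16('cd'): parent n15 fail=0; on 'd' 0 → fail=11;  out ∅∪∅=∅
  n20('dd'): parent n11 fail=0; on 'd' 0 → fail=11;  out ∅∪∅=∅
  n27('dc'): parent n11 fail=0; on 'c' 0 → fail=15;  out ∅∪∅=∅
  n3('abd'): parent n2 fail=0; on 'd' 0 → fail=11;  out ∅∪∅=∅
  n8('aba'): parent n2 fail=0; on 'a' 0 → fail=1;  out ∅∪∅=∅
  n13('dbd'): parent n12 fail=0; on 'd' 0 → fail=11;  out ∅∪∅=∅
  n17('cdd'): parent n16 fail=11; on 'd' 11 → fail=20;  out ∅∪∅=∅
  n21('ddb'): parent n20 fail=11; on 'b' 11 → fail=12;  out ∅∪∅=∅
  n28('dca'): parent n27 fail=15; on 'a' 15→0 → fail=1;  out {7}∪∅={7}
  n4('abdc'): parent n3 fail=11; on 'c' 11 → fail=27;  out {0}∪∅={0}
  n5('abdd'): parent n3 fail=11; on 'd' 11 → fail=20;  out ∅∪∅=∅
  n9('abad'): parent n8 fail=1; on 'd' 1→0 → fail=11;  out ∅∪∅=∅
  n14('dbdd'): parent n13 fail=11; on 'd' 11 → fail=20;  out {3}∪∅={3}
  n18('cdda'): parent n17 fail=20; on 'a' 20→11→0 → fail=1;  out ∅∪∅=∅
  n22('ddbb'): parent n21 fail=12; on 'b' 12→0 → fail=0;  out ∅∪∅=∅
  n25('ddbd'): parent n21 fail=12; on 'd' 12 → fail=13;  out ∅∪∅=∅
  n6('abddc'): parent n5 fail=20; on 'c' 20→11 → fail=27;  out ∅∪∅=∅
  n10('abadc'): parent n9 fail=11; on 'c' 11 → fail=27;  out {2}∪∅={2}
  n19('cddab'): parent n18 fail=1; on 'b' 1 → fail=2;  out {4}∪∅={4}
  n23('ddbbb'): parent n22 fail=0; on 'b' 0 → fail=0;  out ∅∪∅=∅
  n26('ddbdc'): parent n25 fail=13; on 'c' 13→11 → fail=27;  out {6}∪∅={6}
  n7('abddca'): parent n6 fail=27; on 'a' 27 → fail=28;  out {1}∪{7}={1,7}
  n24('ddbbba'): parent n23 fail=0; on 'a' 0 → fail=1;  out {5}∪∅={5}

Run:
[0] read 'b'  n0⇒n0
[1] read 'a'  n0⇒n1
[2] read 'a'  n1⇒n1 ·f
[3] read 'd'  n1⇒n11 ·f
[4] read 'd'  n11⇒n20
[5] read 'b'  n20⇒n21
[6] read 'b'  n21⇒n22
[7] read 'b'  n22⇒n23
[8] read 'a'  n23⇒n24  emit P5@[3:8]
[9] read 'a'  n24⇒n1 ·f
[10] read 'd'  n1⇒n11 ·f
[11] read 'd'  n11⇒n20
[12] read 'b'  n20⇒n21
[13] read 'd'  n21⇒n25
[14] read 'c'  n25⇒n26  emit P6@[10:14]
[15] read 'b'  n26⇒n0 ·f
[16] read 'a'  n0⇒n1
[17] read 'b'  n1⇒n2
[18] read 'd'  n2⇒n3
[19] read 'b'  n3⇒n12 ·f
[20] read 'd'  n12⇒n13
[21] read 'd'  n13⇒n14  emit P3@[18:21]
[22] read 'd'  n14⇒n20 ·f
[23] read 'b'  n20⇒n21
[24] read 'd'  n21⇒n25
[25] read 'd'  n25⇒n14 ·f  emit P3@[22:25]

Result: [[8,5],[14,6],[21,3],[25,3]]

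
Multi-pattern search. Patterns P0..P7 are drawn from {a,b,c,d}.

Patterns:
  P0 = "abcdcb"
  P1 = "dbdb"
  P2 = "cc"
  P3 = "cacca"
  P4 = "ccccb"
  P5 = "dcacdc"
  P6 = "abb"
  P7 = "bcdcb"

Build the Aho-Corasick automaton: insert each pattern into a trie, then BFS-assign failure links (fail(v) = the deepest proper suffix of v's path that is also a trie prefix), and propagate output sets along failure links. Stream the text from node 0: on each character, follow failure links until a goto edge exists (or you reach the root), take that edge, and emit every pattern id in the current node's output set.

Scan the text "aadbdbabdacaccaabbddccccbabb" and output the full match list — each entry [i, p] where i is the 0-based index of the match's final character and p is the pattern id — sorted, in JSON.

Construct AC machine:
Trie (insert patterns):
  n0 'ε': a→1 b→26 c→11 d→7
  n1 'a': b→2
  n2 'ab': b→25 c→3
  n3 'abc': d→4
  n4 'abcd': c→5
  n5 'abcdc': b→6
  n6 'abcdcb': ·  [P0 ends]
  n7 'd': b→8 c→20
  n8 'db': d→9
  n9 'dbd': b→10
  n10 'dbdb': ·  [P1 ends]
  n11 'c': a→13 c→12
  n12 'cc': c→17  [P2 ends]
  n13 'ca': c→14
  n14 'cac': c→15
  n15 'cacc': a→16
  n16 'cacca': ·  [P3 ends]
  n17 'ccc': c→18
  n18 'cccc': b→19
  n19 'ccccb': ·  [P4 ends]
  n20 'dc': a→21
  n21 'dca': c→22
  n22 'dcac': d→23
  n23 'dcacd': c→24
  n24 'dcacdc': ·  [P5 ends]
  n25 'abb': ·  [P6 ends]
  n26 'b': c→27
  n27 'bc': d→28
  n28 'bcd': c→29
  n29 'bcdc': b→30
  n30 'bcdcb': ·  [P7 ends]

Failure links (BFS by depth):
  n1('a'): parent n0 fail=0; on 'a' 0 → fail=0;  out ∅∪∅=∅
  n7('d'): parent n0 fail=0; on 'd' 0 → fail=0;  out ∅∪∅=∅
  n11('c'): parent n0 fail=0; on 'c' 0 → fail=0;  out ∅∪∅=∅
  n26('b'): parent n0 fail=0; on 'b' 0 → fail=0;  out ∅∪∅=∅
  n2('ab'): parent n1 fail=0; on 'b' 0 → fail=26;  out ∅∪∅=∅
  n8('db'): parent n7 fail=0; on 'b' 0 → fail=26;  out ∅∪∅=∅
  n12('cc'): parent n11 fail=0; on 'c' 0 → fail=11;  out {2}∪∅={2}
  n13('ca'): parent n11 fail=0; on 'a' 0 → fail=1;  out ∅∪∅=∅
  n20('dc'): parent n7 fail=0; on 'c' 0 → fail=11;  out ∅∪∅=∅
  n27('bc'): parent n26 fail=0; on 'c' 0 → fail=11;  out ∅∪∅=∅
  n3('abc'): parent n2 fail=26; on 'c' 26 → fail=27;  out ∅∪∅=∅
  n9('dbd'): parent n8 fail=26; on 'd' 26→0 → fail=7;  out ∅∪∅=∅
  n14('cac'): parent n13 fail=1; on 'c' 1→0 → fail=11;  out ∅∪∅=∅
  n17('ccc'): parent n12 fail=11; on 'c' 11 → fail=12;  out ∅∪{2}={2}
  n21('dca'): parent n20 fail=11; on 'a' 11 → fail=13;  out ∅∪∅=∅
  n25('abb'): parent n2 fail=26; on 'b' 26→0 → fail=26;  out {6}∪∅={6}
  n28('bcd'): parent n27 fail=11; on 'd' 11→0 → fail=7;  out ∅∪∅=∅
  n4('abcd'): parent n3 fail=27; on 'd' 27 → fail=28;  out ∅∪∅=∅
  n10('dbdb'): parent n9 fail=7; on 'b' 7 → fail=8;  out {1}∪∅={1}
  n15('cacc'): parent n14 fail=11; on 'c' 11 → fail=12;  out ∅∪{2}={2}
  n18('cccc'): parent n17 fail=12; on 'c' 12 → fail=17;  out ∅∪{2}={2}
  n22('dcac'): parent n21 fail=13; on 'c' 13 → fail=14;  out ∅∪∅=∅
  n29('bcdc'): parent n28 fail=7; on 'c' 7 → fail=20;  out ∅∪∅=∅
  n5('abcdc'): parent n4 fail=28; on 'c' 28 → fail=29;  out ∅∪∅=∅
  n16('cacca'): parent n15 fail=12; on 'a' 12→11 → fail=13;  out {3}∪∅={3}
  n19('ccccb'): parent n18 fail=17; on 'b' 17→12→11→0 → fail=26;  out {4}∪∅={4}
  n23('dcacd'): parent n22 fail=14; on 'd' 14→11→0 → fail=7;  out ∅∪∅=∅
  n30('bcdcb'): parent n29 fail=20; on 'b' 20→11→0 → fail=26;  out {7}∪∅={7}
  n6('abcdcb'): parent n5 fail=29; on 'b' 29 → fail=30;  out {0}∪{7}={0,7}
  n24('dcacdc'): parent n23 fail=7; on 'c' 7 → fail=20;  out {5}∪∅={5}

Text stream:
pos 0 'a': at 1
pos 1 'a': at 1 ·f
pos 2 'd': at 7 ·f
pos 3 'b': at 8
pos 4 'd': at 9
pos 5 'b': at 10  emit P1@[2:5]
pos 6 'a': at 1 ·f
pos 7 'b': at 2
pos 8 'd': at 7 ·f
pos 9 'a': at 1 ·f
pos 10 'c': at 11 ·f
pos 11 'a': at 13
pos 12 'c': at 14
pos 13 'c': at 15  emit P2@[12:13]
pos 14 'a': at 16  emit P3@[10:14]
pos 15 'a': at 1 ·f
pos 16 'b': at 2
pos 17 'b': at 25  emit P6@[15:17]
pos 18 'd': at 7 ·f
pos 19 'd': at 7 ·f
pos 20 'c': at 20
pos 21 'c': at 12 ·f  emit P2@[20:21]
pos 22 'c': at 17  emit P2@[21:22]
pos 23 'c': at 18  emit P2@[22:23]
pos 24 'b': at 19  emit P4@[20:24]
pos 25 'a': at 1 ·f
pos 26 'b': at 2
pos 27 'b': at 25  emit P6@[25:27]

Result: [[5,1],[13,2],[14,3],[17,6],[21,2],[22,2],[23,2],[24,4],[27,6]]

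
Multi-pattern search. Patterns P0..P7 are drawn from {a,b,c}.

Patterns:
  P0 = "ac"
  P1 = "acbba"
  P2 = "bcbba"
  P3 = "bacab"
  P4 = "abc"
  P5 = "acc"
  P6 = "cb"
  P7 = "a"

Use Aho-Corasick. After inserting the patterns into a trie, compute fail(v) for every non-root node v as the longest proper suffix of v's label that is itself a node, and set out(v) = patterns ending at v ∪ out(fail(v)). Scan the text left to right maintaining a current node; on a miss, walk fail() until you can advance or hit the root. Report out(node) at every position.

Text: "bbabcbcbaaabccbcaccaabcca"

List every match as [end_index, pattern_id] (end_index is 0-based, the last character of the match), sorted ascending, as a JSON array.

Build:
Trie (insert patterns):
  0='ε' goto a→1 b→6 c→18
  1='a' goto b→15 c→2  ←P7
  2='ac' goto b→3 c→17  ←P0
  3='acb' goto b→4
  4='acbb' goto a→5
  5='acbba' goto ·  ←P1
  6='b' goto a→11 c→7
  7='bc' goto b→8
  8='bcb' goto b→9
  9='bcbb' goto a→10
  10='bcbba' goto ·  ←P2
  11='ba' goto c→12
  12='bac' goto a→13
  13='baca' goto b→14
  14='bacab' goto ·  ←P3
  15='ab' goto c→16
  16='abc' goto ·  ←P4
  17='acc' goto ·  ←P5
  18='c' goto b→19
  19='cb' goto ·  ←P6

BFS fail/out derivation:
  n1('a'): parent n0 fail=0; on 'a' 0 → fail=0;  out {7}∪∅={7}
  n6('b'): parent n0 fail=0; on 'b' 0 → fail=0;  out ∅∪∅=∅
  n18('c'): parent n0 fail=0; on 'c' 0 → fail=0;  out ∅∪∅=∅
  n2('ac'): parent n1 fail=0; on 'c' 0 → fail=18;  out {0}∪∅={0}
  n7('bc'): parent n6 fail=0; on 'c' 0 → fail=18;  out ∅∪∅=∅
  n11('ba'): parent n6 fail=0; on 'a' 0 → fail=1;  out ∅∪{7}={7}
  n15('ab'): parent n1 fail=0; on 'b' 0 → fail=6;  out ∅∪∅=∅
  n19('cb'): parent n18 fail=0; on 'b' 0 → fail=6;  out {6}∪∅={6}
  n3('acb'): parent n2 fail=18; on 'b' 18 → fail=19;  out ∅∪{6}={6}
  n8('bcb'): parent n7 fail=18; on 'b' 18 → fail=19;  out ∅∪{6}={6}
  n12('bac'): parent n11 fail=1; on 'c' 1 → fail=2;  out ∅∪{0}={0}
  n16('abc'): parent n15 fail=6; on 'c' 6 → fail=7;  out {4}∪∅={4}
  n17('acc'): parent n2 fail=18; on 'c' 18→0 → fail=18;  out {5}∪∅={5}
  n4('acbb'): parent n3 fail=19; on 'b' 19→6→0 → fail=6;  out ∅∪∅=∅
  n9('bcbb'): parent n8 fail=19; on 'b' 19→6→0 → fail=6;  out ∅∪∅=∅
  n13('baca'): parent n12 fail=2; on 'a' 2→18→0 → fail=1;  out ∅∪{7}={7}
  n5('acbba'): parent n4 fail=6; on 'a' 6 → fail=11;  out {1}∪{7}={1,7}
  n10('bcbba'): parent n9 fail=6; on 'a' 6 → fail=11;  out {2}∪{7}={2,7}
  n14('bacab'): parent n13 fail=1; on 'b' 1 → fail=15;  out {3}∪∅={3}

Run:
pos 0 'b': at 6
pos 1 'b': at 6 (fail-walked)
pos 2 'a': at 11  → match P7@[2:2]
pos 3 'b': at 15 (fail-walked)
pos 4 'c': at 16  → match P4@[2:4]
pos 5 'b': at 8 (fail-walked)  → match P6@[4:5]
pos 6 'c': at 7 (fail-walked)
pos 7 'b': at 8  → match P6@[6:7]
pos 8 'a': at 11 (fail-walked)  → match P7@[8:8]
pos 9 'a': at 1 (fail-walked)  → match P7@[9:9]
pos 10 'a': at 1 (fail-walked)  → match P7@[10:10]
pos 11 'b': at 15
pos 12 'c': at 16  → match P4@[10:12]
pos 13 'c': at 18 (fail-walked)
pos 14 'b': at 19  → match P6@[13:14]
pos 15 'c': at 7 (fail-walked)
pos 16 'a': at 1 (fail-walked)  → match P7@[16:16]
pos 17 'c': at 2  → match P0@[16:17]
pos 18 'c': at 17  → match P5@[16:18]
pos 19 'a': at 1 (fail-walked)  → match P7@[19:19]
pos 20 'a': at 1 (fail-walked)  → match P7@[20:20]
pos 21 'b': at 15
pos 22 'c': at 16  → match P4@[20:22]
pos 23 'c': at 18 (fail-walked)
pos 24 'a': at 1 (fail-walked)  → match P7@[24:24]

All matches (sorted): [[2,7],[4,4],[5,6],[7,6],[8,7],[9,7],[10,7],[12,4],[14,6],[16,7],[17,0],[18,5],[19,7],[20,7],[22,4],[24,7]]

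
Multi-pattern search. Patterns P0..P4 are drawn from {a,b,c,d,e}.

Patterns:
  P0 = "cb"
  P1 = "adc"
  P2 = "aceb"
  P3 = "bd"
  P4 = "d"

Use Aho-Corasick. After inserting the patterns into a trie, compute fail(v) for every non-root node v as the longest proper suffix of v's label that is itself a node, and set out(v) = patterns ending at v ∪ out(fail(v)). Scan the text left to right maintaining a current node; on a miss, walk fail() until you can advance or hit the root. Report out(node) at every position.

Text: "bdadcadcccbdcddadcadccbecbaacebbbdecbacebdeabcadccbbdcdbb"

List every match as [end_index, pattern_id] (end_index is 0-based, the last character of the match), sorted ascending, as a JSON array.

Build automaton:
Trie (insert patterns):
  n0 'ε': a→3 b→9 c→1 d→11
  n1 'c': b→2
  n2 'cb': ·  ←P0
  n3 'a': c→6 d→4
  n4 'ad': c→5
  n5 'adc': ·  ←P1
  n6 'ac': e→7
  n7 'ace': b→8
  n8 'aceb': ·  ←P2
  n9 'b': d→10
  n10 'bd': ·  ←P3
  n11 'd': ·  ←P4

BFS fail/out derivation:
  n1('c'): parent n0 fail=0; on 'c' 0 → fail=0;  out ∅∪∅=∅
  n3('a'): parent n0 fail=0; on 'a' 0 → fail=0;  out ∅∪∅=∅
  n9('b'): parent n0 fail=0; on 'b' 0 → fail=0;  out ∅∪∅=∅
  n11('d'): parent n0 fail=0; on 'd' 0 → fail=0;  out {4}∪∅={4}
  n2('cb'): parent n1 fail=0; on 'b' 0 → fail=9;  out {0}∪∅={0}
  n4('ad'): parent n3 fail=0; on 'd' 0 → fail=11;  out ∅∪{4}={4}
  n6('ac'): parent n3 fail=0; on 'c' 0 → fail=1;  out ∅∪∅=∅
  n10('bd'): parent n9 fail=0; on 'd' 0 → fail=11;  out {3}∪{4}={3,4}
  n5('adc'): parent n4 fail=11; on 'c' 11→0 → fail=1;  out {1}∪∅={1}
  n7('ace'): parent n6 fail=1; on 'e' 1→0 → fail=0;  out ∅∪∅=∅
  n8('aceb'): parent n7 fail=0; on 'b' 0 → fail=9;  out {2}∪∅={2}

Text stream:
pos 0 'b': at 9
pos 1 'd': at 10  → match P3@[0:1],P4@[1:1]
pos 2 'a': at 3 (via fail)
pos 3 'd': at 4  → match P4@[3:3]
pos 4 'c': at 5  → match P1@[2:4]
pos 5 'a': at 3 (via fail)
pos 6 'd': at 4  → match P4@[6:6]
pos 7 'c': at 5  → match P1@[5:7]
pos 8 'c': at 1 (via fail)
pos 9 'c': at 1 (via fail)
pos 10 'b': at 2  → match P0@[9:10]
pos 11 'd': at 10 (via fail)  → match P3@[10:11],P4@[11:11]
pos 12 'c': at 1 (via fail)
pos 13 'd': at 11 (via fail)  → match P4@[13:13]
pos 14 'd': at 11 (via fail)  → match P4@[14:14]
pos 15 'a': at 3 (via fail)
pos 16 'd': at 4  → match P4@[16:16]
pos 17 'c': at 5  → match P1@[15:17]
pos 18 'a': at 3 (via fail)
pos 19 'd': at 4  → match P4@[19:19]
pos 20 'c': at 5  → match P1@[18:20]
pos 21 'c': at 1 (via fail)
pos 22 'b': at 2  → match P0@[21:22]
pos 23 'e': at 0 (via fail)
pos 24 'c': at 1
pos 25 'b': at 2  → match P0@[24:25]
pos 26 'a': at 3 (via fail)
pos 27 'a': at 3 (via fail)
pos 28 'c': at 6
pos 29 'e': at 7
pos 30 'b': at 8  → match P2@[27:30]
pos 31 'b': at 9 (via fail)
pos 32 'b': at 9 (via fail)
pos 33 'd': at 10  → match P3@[32:33],P4@[33:33]
pos 34 'e': at 0 (via fail)
pos 35 'c': at 1
pos 36 'b': at 2  → match P0@[35:36]
pos 37 'a': at 3 (via fail)
pos 38 'c': at 6
pos 39 'e': at 7
pos 40 'b': at 8  → match P2@[37:40]
pos 41 'd': at 10 (via fail)  → match P3@[40:41],P4@[41:41]
pos 42 'e': at 0 (via fail)
pos 43 'a': at 3
pos 44 'b': at 9 (via fail)
pos 45 'c': at 1 (via fail)
pos 46 'a': at 3 (via fail)
pos 47 'd': at 4  → match P4@[47:47]
pos 48 'c': at 5  → match P1@[46:48]
pos 49 'c': at 1 (via fail)
pos 50 'b': at 2  → match P0@[49:50]
pos 51 'b': at 9 (via fail)
pos 52 'd': at 10  → match P3@[51:52],P4@[52:52]
pos 53 'c': at 1 (via fail)
pos 54 'd': at 11 (via fail)  → match P4@[54:54]
pos 55 'b': at 9 (via fail)
pos 56 'b': at 9 (via fail)

All matches (sorted): [[1,3],[1,4],[3,4],[4,1],[6,4],[7,1],[10,0],[11,3],[11,4],[13,4],[14,4],[16,4],[17,1],[19,4],[20,1],[22,0],[25,0],[30,2],[33,3],[33,4],[36,0],[40,2],[41,3],[41,4],[47,4],[48,1],[50,0],[52,3],[52,4],[54,4]]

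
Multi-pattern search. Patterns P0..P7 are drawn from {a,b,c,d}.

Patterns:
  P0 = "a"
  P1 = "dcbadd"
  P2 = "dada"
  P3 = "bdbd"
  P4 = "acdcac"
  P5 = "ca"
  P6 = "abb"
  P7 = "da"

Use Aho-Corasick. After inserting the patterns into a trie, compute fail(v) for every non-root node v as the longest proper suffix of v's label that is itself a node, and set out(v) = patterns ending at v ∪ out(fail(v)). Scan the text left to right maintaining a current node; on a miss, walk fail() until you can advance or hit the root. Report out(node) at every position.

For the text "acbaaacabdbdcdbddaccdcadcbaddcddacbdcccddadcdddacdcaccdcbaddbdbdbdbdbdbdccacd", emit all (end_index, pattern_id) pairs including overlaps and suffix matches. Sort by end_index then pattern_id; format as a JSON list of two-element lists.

Build automaton:
Trie (insert patterns):
  0='ε' goto a→1 b→11 c→20 d→2
  1='a' goto b→22 c→15  [P0 ends]
  2='d' goto a→8 c→3
  3='dc' goto b→4
  4='dcb' goto a→5
  5='dcba' goto d→6
  6='dcbad' goto d→7
  7='dcbadd' goto ·  [P1 ends]
  8='da' goto d→9  [P7 ends]
  9='dad' goto a→10
  10='dada' goto ·  [P2 ends]
  11='b' goto d→12
  12='bd' goto b→13
  13='bdb' goto d→14
  14='bdbd' goto ·  [P3 ends]
  15='ac' goto d→16
  16='acd' goto c→17
  17='acdc' goto a→18
  18='acdca' goto c→19
  19='acdcac' goto ·  [P4 ends]
  20='c' goto a→21
  21='ca' goto ·  [P5 ends]
  22='ab' goto b→23
  23='abb' goto ·  [P6 ends]

Failure links (BFS by depth):
  fail(1) 'a': from fail(0)=0 chase 'a': 0 ⇒ 0;  out={0}∪out(0)={0}
  fail(2) 'd': from fail(0)=0 chase 'd': 0 ⇒ 0;  out=∅∪out(0)=∅
  fail(11) 'b': from fail(0)=0 chase 'b': 0 ⇒ 0;  out=∅∪out(0)=∅
  fail(20) 'c': from fail(0)=0 chase 'c': 0 ⇒ 0;  out=∅∪out(0)=∅
  fail(3) 'dc': from fail(2)=0 chase 'c': 0 ⇒ 20;  out=∅∪out(20)=∅
  fail(8) 'da': from fail(2)=0 chase 'a': 0 ⇒ 1;  out={7}∪out(1)={0,7}
  fail(12) 'bd': from fail(11)=0 chase 'd': 0 ⇒ 2;  out=∅∪out(2)=∅
  fail(15) 'ac': from fail(1)=0 chase 'c': 0 ⇒ 20;  out=∅∪out(20)=∅
  fail(21) 'ca': from fail(20)=0 chase 'a': 0 ⇒ 1;  out={5}∪out(1)={0,5}
  fail(22) 'ab': from fail(1)=0 chase 'b': 0 ⇒ 11;  out=∅∪out(11)=∅
  fail(4) 'dcb': from fail(3)=20 chase 'b': 20→0 ⇒ 11;  out=∅∪out(11)=∅
  fail(9) 'dad': from fail(8)=1 chase 'd': 1→0 ⇒ 2;  out=∅∪out(2)=∅
  fail(13) 'bdb': from fail(12)=2 chase 'b': 2→0 ⇒ 11;  out=∅∪out(11)=∅
  fail(16) 'acd': from fail(15)=20 chase 'd': 20→0 ⇒ 2;  out=∅∪out(2)=∅
  fail(23) 'abb': from fail(22)=11 chase 'b': 11→0 ⇒ 11;  out={6}∪out(11)={6}
  fail(5) 'dcba': from fail(4)=11 chase 'a': 11→0 ⇒ 1;  out=∅∪out(1)={0}
  fail(10) 'dada': from fail(9)=2 chase 'a': 2 ⇒ 8;  out={2}∪out(8)={0,2,7}
  fail(14) 'bdbd': from fail(13)=11 chase 'd': 11 ⇒ 12;  out={3}∪out(12)={3}
  fail(17) 'acdc': from fail(16)=2 chase 'c': 2 ⇒ 3;  out=∅∪out(3)=∅
  fail(6) 'dcbad': from fail(5)=1 chase 'd': 1→0 ⇒ 2;  out=∅∪out(2)=∅
  fail(18) 'acdca': from fail(17)=3 chase 'a': 3→20 ⇒ 21;  out=∅∪out(21)={0,5}
  fail(7) 'dcbadd': from fail(6)=2 chase 'd': 2→0 ⇒ 2;  out={1}∪out(2)={1}
  fail(19) 'acdcac': from fail(18)=21 chase 'c': 21→1 ⇒ 15;  out={4}∪out(15)={4}

Scan:
i=0 'a': node 0→1  → match P0@[0:0]
i=1 'c': node 1→15
i=2 'b': node 15→11 ·f
i=3 'a': node 11→1 ·f  → match P0@[3:3]
i=4 'a': node 1→1 ·f  → match P0@[4:4]
i=5 'a': node 1→1 ·f  → match P0@[5:5]
i=6 'c': node 1→15
i=7 'a': node 15→21 ·f  → match P0@[7:7],P5@[6:7]
i=8 'b': node 21→22 ·f
i=9 'd': node 22→12 ·f
i=10 'b': node 12→13
i=11 'd': node 13→14  → match P3@[8:11]
i=12 'c': node 14→3 ·f
i=13 'd': node 3→2 ·f
i=14 'b': node 2→11 ·f
i=15 'd': node 11→12
i=16 'd': node 12→2 ·f
i=17 'a': node 2→8  → match P0@[17:17],P7@[16:17]
i=18 'c': node 8→15 ·f
i=19 'c': node 15→20 ·f
i=20 'd': node 20→2 ·f
i=21 'c': node 2→3
i=22 'a': node 3→21 ·f  → match P0@[22:22],P5@[21:22]
i=23 'd': node 21→2 ·f
i=24 'c': node 2→3
i=25 'b': node 3→4
i=26 'a': node 4→5  → match P0@[26:26]
i=27 'd': node 5→6
i=28 'd': node 6→7  → match P1@[23:28]
i=29 'c': node 7→3 ·f
i=30 'd': node 3→2 ·f
i=31 'd': node 2→2 ·f
i=32 'a': node 2→8  → match P0@[32:32],P7@[31:32]
i=33 'c': node 8→15 ·f
i=34 'b': node 15→11 ·f
i=35 'd': node 11→12
i=36 'c': node 12→3 ·f
i=37 'c': node 3→20 ·f
i=38 'c': node 20→20 ·f
i=39 'd': node 20→2 ·f
i=40 'd': node 2→2 ·f
i=41 'a': node 2→8  → match P0@[41:41],P7@[40:41]
i=42 'd': node 8→9
i=43 'c': node 9→3 ·f
i=44 'd': node 3→2 ·f
i=45 'd': node 2→2 ·f
i=46 'd': node 2→2 ·f
i=47 'a': node 2→8  → match P0@[47:47],P7@[46:47]
i=48 'c': node 8→15 ·f
i=49 'd': node 15→16
i=50 'c': node 16→17
i=51 'a': node 17→18  → match P0@[51:51],P5@[50:51]
i=52 'c': node 18→19  → match P4@[47:52]
i=53 'c': node 19→20 ·f
i=54 'd': node 20→2 ·f
i=55 'c': node 2→3
i=56 'b': node 3→4
i=57 'a': node 4→5  → match P0@[57:57]
i=58 'd': node 5→6
i=59 'd': node 6→7  → match P1@[54:59]
i=60 'b': node 7→11 ·f
i=61 'd': node 11→12
i=62 'b': node 12→13
i=63 'd': node 13→14  → match P3@[60:63]
i=64 'b': node 14→13 ·f
i=65 'd': node 13→14  → match P3@[62:65]
i=66 'b': node 14→13 ·f
i=67 'd': node 13→14  → match P3@[64:67]
i=68 'b': node 14→13 ·f
i=69 'd': node 13→14  → match P3@[66:69]
i=70 'b': node 14→13 ·f
i=71 'd': node 13→14  → match P3@[68:71]
i=72 'c': node 14→3 ·f
i=73 'c': node 3→20 ·f
i=74 'a': node 20→21  → match P0@[74:74],P5@[73:74]
i=75 'c': node 21→15 ·f
i=76 'd': node 15→16

Matches: [[0,0],[3,0],[4,0],[5,0],[7,0],[7,5],[11,3],[17,0],[17,7],[22,0],[22,5],[26,0],[28,1],[32,0],[32,7],[41,0],[41,7],[47,0],[47,7],[51,0],[51,5],[52,4],[57,0],[59,1],[63,3],[65,3],[67,3],[69,3],[71,3],[74,0],[74,5]]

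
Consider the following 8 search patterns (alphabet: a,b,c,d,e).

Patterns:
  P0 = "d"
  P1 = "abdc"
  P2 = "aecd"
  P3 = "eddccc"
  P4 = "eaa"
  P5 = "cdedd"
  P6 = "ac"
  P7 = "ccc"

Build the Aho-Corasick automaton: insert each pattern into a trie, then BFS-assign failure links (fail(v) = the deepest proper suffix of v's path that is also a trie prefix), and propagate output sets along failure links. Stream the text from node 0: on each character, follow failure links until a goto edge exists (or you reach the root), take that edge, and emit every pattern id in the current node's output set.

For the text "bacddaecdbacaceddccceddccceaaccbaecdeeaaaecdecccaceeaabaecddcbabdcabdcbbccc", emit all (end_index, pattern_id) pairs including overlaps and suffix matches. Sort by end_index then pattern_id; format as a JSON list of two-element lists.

Build automaton:
Trie (insert patterns):
  0='ε' goto a→2 c→17 d→1 e→9
  1='d' goto ·  [P0 ends]
  2='a' goto b→3 c→22 e→6
  3='ab' goto d→4
  4='abd' goto c→5
  5='abdc' goto ·  [P1 ends]
  6='ae' goto c→7
  7='aec' goto d→8
  8='aecd' goto ·  [P2 ends]
  9='e' goto a→15 d→10
  10='ed' goto d→11
  11='edd' goto c→12
  12='eddc' goto c→13
  13='eddcc' goto c→14
  14='eddccc' goto ·  [P3 ends]
  15='ea' goto a→16
  16='eaa' goto ·  [P4 ends]
  17='c' goto c→23 d→18
  18='cd' goto e→19
  19='cde' goto d→20
  20='cded' goto d→21
  21='cdedd' goto ·  [P5 ends]
  22='ac' goto ·  [P6 ends]
  23='cc' goto c→24
  24='ccc' goto ·  [P7 ends]

BFS fail/out derivation:
  fail(1) 'd': from fail(0)=0 chase 'd': 0 ⇒ 0;  out={0}∪out(0)={0}
  fail(2) 'a': from fail(0)=0 chase 'a': 0 ⇒ 0;  out=∅∪out(0)=∅
  fail(9) 'e': from fail(0)=0 chase 'e': 0 ⇒ 0;  out=∅∪out(0)=∅
  fail(17) 'c': from fail(0)=0 chase 'c': 0 ⇒ 0;  out=∅∪out(0)=∅
  fail(3) 'ab': from fail(2)=0 chase 'b': 0 ⇒ 0;  out=∅∪out(0)=∅
  fail(6) 'ae': from fail(2)=0 chase 'e': 0 ⇒ 9;  out=∅∪out(9)=∅
  fail(10) 'ed': from fail(9)=0 chase 'd': 0 ⇒ 1;  out=∅∪out(1)={0}
  fail(15) 'ea': from fail(9)=0 chase 'a': 0 ⇒ 2;  out=∅∪out(2)=∅
  fail(18) 'cd': from fail(17)=0 chase 'd': 0 ⇒ 1;  out=∅∪out(1)={0}
  fail(22) 'ac': from fail(2)=0 chase 'c': 0 ⇒ 17;  out={6}∪out(17)={6}
  fail(23) 'cc': from fail(17)=0 chase 'c': 0 ⇒ 17;  out=∅∪out(17)=∅
  fail(4) 'abd': from fail(3)=0 chase 'd': 0 ⇒ 1;  out=∅∪out(1)={0}
  fail(7) 'aec': from fail(6)=9 chase 'c': 9→0 ⇒ 17;  out=∅∪out(17)=∅
  fail(11) 'edd': from fail(10)=1 chase 'd': 1→0 ⇒ 1;  out=∅∪out(1)={0}
  fail(16) 'eaa': from fail(15)=2 chase 'a': 2→0 ⇒ 2;  out={4}∪out(2)={4}
  fail(19) 'cde': from fail(18)=1 chase 'e': 1→0 ⇒ 9;  out=∅∪out(9)=∅
  fail(24) 'ccc': from fail(23)=17 chase 'c': 17 ⇒ 23;  out={7}∪out(23)={7}
  fail(5) 'abdc': from fail(4)=1 chase 'c': 1→0 ⇒ 17;  out={1}∪out(17)={1}
  fail(8) 'aecd': from fail(7)=17 chase 'd': 17 ⇒ 18;  out={2}∪out(18)={0,2}
  fail(12) 'eddc': from fail(11)=1 chase 'c': 1→0 ⇒ 17;  out=∅∪out(17)=∅
  fail(20) 'cded': from fail(19)=9 chase 'd': 9 ⇒ 10;  out=∅∪out(10)={0}
  fail(13) 'eddcc': from fail(12)=17 chase 'c': 17 ⇒ 23;  out=∅∪out(23)=∅
  fail(21) 'cdedd': from fail(20)=10 chase 'd': 10 ⇒ 11;  out={5}∪out(11)={0,5}
  fail(14) 'eddccc': from fail(13)=23 chase 'c': 23 ⇒ 24;  out={3}∪out(24)={3,7}

Text stream:
pos 0 'b': at 0
pos 1 'a': at 2
pos 2 'c': at 22  → match P6@[1:2]
pos 3 'd': at 18 (via fail)  → match P0@[3:3]
pos 4 'd': at 1 (via fail)  → match P0@[4:4]
pos 5 'a': at 2 (via fail)
pos 6 'e': at 6
pos 7 'c': at 7
pos 8 'd': at 8  → match P0@[8:8],P2@[5:8]
pos 9 'b': at 0 (via fail)
pos 10 'a': at 2
pos 11 'c': at 22  → match P6@[10:11]
pos 12 'a': at 2 (via fail)
pos 13 'c': at 22  → match P6@[12:13]
pos 14 'e': at 9 (via fail)
pos 15 'd': at 10  → match P0@[15:15]
pos 16 'd': at 11  → match P0@[16:16]
pos 17 'c': at 12
pos 18 'c': at 13
pos 19 'c': at 14  → match P3@[14:19],P7@[17:19]
pos 20 'e': at 9 (via fail)
pos 21 'd': at 10  → match P0@[21:21]
pos 22 'd': at 11  → match P0@[22:22]
pos 23 'c': at 12
pos 24 'c': at 13
pos 25 'c': at 14  → match P3@[20:25],P7@[23:25]
pos 26 'e': at 9 (via fail)
pos 27 'a': at 15
pos 28 'a': at 16  → match P4@[26:28]
pos 29 'c': at 22 (via fail)  → match P6@[28:29]
pos 30 'c': at 23 (via fail)
pos 31 'b': at 0 (via fail)
pos 32 'a': at 2
pos 33 'e': at 6
pos 34 'c': at 7
pos 35 'd': at 8  → match P0@[35:35],P2@[32:35]
pos 36 'e': at 19 (via fail)
pos 37 'e': at 9 (via fail)
pos 38 'a': at 15
pos 39 'a': at 16  → match P4@[37:39]
pos 40 'a': at 2 (via fail)
pos 41 'e': at 6
pos 42 'c': at 7
pos 43 'd': at 8  → match P0@[43:43],P2@[40:43]
pos 44 'e': at 19 (via fail)
pos 45 'c': at 17 (via fail)
pos 46 'c': at 23
pos 47 'c': at 24  → match P7@[45:47]
pos 48 'a': at 2 (via fail)
pos 49 'c': at 22  → match P6@[48:49]
pos 50 'e': at 9 (via fail)
pos 51 'e': at 9 (via fail)
pos 52 'a': at 15
pos 53 'a': at 16  → match P4@[51:53]
pos 54 'b': at 3 (via fail)
pos 55 'a': at 2 (via fail)
pos 56 'e': at 6
pos 57 'c': at 7
pos 58 'd': at 8  → match P0@[58:58],P2@[55:58]
pos 59 'd': at 1 (via fail)  → match P0@[59:59]
pos 60 'c': at 17 (via fail)
pos 61 'b': at 0 (via fail)
pos 62 'a': at 2
pos 63 'b': at 3
pos 64 'd': at 4  → match P0@[64:64]
pos 65 'c': at 5  → match P1@[62:65]
pos 66 'a': at 2 (via fail)
pos 67 'b': at 3
pos 68 'd': at 4  → match P0@[68:68]
pos 69 'c': at 5  → match P1@[66:69]
pos 70 'b': at 0 (via fail)
pos 71 'b': at 0
pos 72 'c': at 17
pos 73 'c': at 23
pos 74 'c': at 24  → match P7@[72:74]

Result: [[2,6],[3,0],[4,0],[8,0],[8,2],[11,6],[13,6],[15,0],[16,0],[19,3],[19,7],[21,0],[22,0],[25,3],[25,7],[28,4],[29,6],[35,0],[35,2],[39,4],[43,0],[43,2],[47,7],[49,6],[53,4],[58,0],[58,2],[59,0],[64,0],[65,1],[68,0],[69,1],[74,7]]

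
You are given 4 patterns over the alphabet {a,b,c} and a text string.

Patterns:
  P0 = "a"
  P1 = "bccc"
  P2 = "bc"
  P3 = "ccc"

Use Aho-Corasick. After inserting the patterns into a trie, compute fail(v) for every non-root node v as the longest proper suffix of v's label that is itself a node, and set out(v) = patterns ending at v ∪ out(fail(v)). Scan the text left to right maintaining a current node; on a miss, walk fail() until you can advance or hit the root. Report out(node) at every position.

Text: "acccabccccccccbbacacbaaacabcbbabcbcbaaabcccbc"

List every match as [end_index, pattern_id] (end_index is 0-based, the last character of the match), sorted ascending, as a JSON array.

Construct AC machine:
Trie (insert patterns):
  n0 'ε': a→1 b→2 c→6
  n1 'a': ·  ←P0
  n2 'b': c→3
  n3 'bc': c→4  ←P2
  n4 'bcc': c→5
  n5 'bccc': ·  ←P1
  n6 'c': c→7
  n7 'cc': c→8
  n8 'ccc': ·  ←P3

Failure links (BFS by depth):
  fail(1) 'a': from fail(0)=0 chase 'a': 0 ⇒ 0;  out={0}∪out(0)={0}
  fail(2) 'b': from fail(0)=0 chase 'b': 0 ⇒ 0;  out=∅∪out(0)=∅
  fail(6) 'c': from fail(0)=0 chase 'c': 0 ⇒ 0;  out=∅∪out(0)=∅
  fail(3) 'bc': from fail(2)=0 chase 'c': 0 ⇒ 6;  out={2}∪out(6)={2}
  fail(7) 'cc': from fail(6)=0 chase 'c': 0 ⇒ 6;  out=∅∪out(6)=∅
  fail(4) 'bcc': from fail(3)=6 chase 'c': 6 ⇒ 7;  out=∅∪out(7)=∅
  fail(8) 'ccc': from fail(7)=6 chase 'c': 6 ⇒ 7;  out={3}∪out(7)={3}
  fail(5) 'bccc': from fail(4)=7 chase 'c': 7 ⇒ 8;  out={1}∪out(8)={1,3}

Text stream:
i=0 'a': node 0→1  emit P0@[0:0]
i=1 'c': node 1→6 (via fail)
i=2 'c': node 6→7
i=3 'c': node 7→8  emit P3@[1:3]
i=4 'a': node 8→1 (via fail)  emit P0@[4:4]
i=5 'b': node 1→2 (via fail)
i=6 'c': node 2→3  emit P2@[5:6]
i=7 'c': node 3→4
i=8 'c': node 4→5  emit P1@[5:8],P3@[6:8]
i=9 'c': node 5→8 (via fail)  emit P3@[7:9]
i=10 'c': node 8→8 (via fail)  emit P3@[8:10]
i=11 'c': node 8→8 (via fail)  emit P3@[9:11]
i=12 'c': node 8→8 (via fail)  emit P3@[10:12]
i=13 'c': node 8→8 (via fail)  emit P3@[11:13]
i=14 'b': node 8→2 (via fail)
i=15 'b': node 2→2 (via fail)
i=16 'a': node 2→1 (via fail)  emit P0@[16:16]
i=17 'c': node 1→6 (via fail)
i=18 'a': node 6→1 (via fail)  emit P0@[18:18]
i=19 'c': node 1→6 (via fail)
i=20 'b': node 6→2 (via fail)
i=21 'a': node 2→1 (via fail)  emit P0@[21:21]
i=22 'a': node 1→1 (via fail)  emit P0@[22:22]
i=23 'a': node 1→1 (via fail)  emit P0@[23:23]
i=24 'c': node 1→6 (via fail)
i=25 'a': node 6→1 (via fail)  emit P0@[25:25]
i=26 'b': node 1→2 (via fail)
i=27 'c': node 2→3  emit P2@[26:27]
i=28 'b': node 3→2 (via fail)
i=29 'b': node 2→2 (via fail)
i=30 'a': node 2→1 (via fail)  emit P0@[30:30]
i=31 'b': node 1→2 (via fail)
i=32 'c': node 2→3  emit P2@[31:32]
i=33 'b': node 3→2 (via fail)
i=34 'c': node 2→3  emit P2@[33:34]
i=35 'b': node 3→2 (via fail)
i=36 'a': node 2→1 (via fail)  emit P0@[36:36]
i=37 'a': node 1→1 (via fail)  emit P0@[37:37]
i=38 'a': node 1→1 (via fail)  emit P0@[38:38]
i=39 'b': node 1→2 (via fail)
i=40 'c': node 2→3  emit P2@[39:40]
i=41 'c': node 3→4
i=42 'c': node 4→5  emit P1@[39:42],P3@[40:42]
i=43 'b': node 5→2 (via fail)
i=44 'c': node 2→3  emit P2@[43:44]

Matches: [[0,0],[3,3],[4,0],[6,2],[8,1],[8,3],[9,3],[10,3],[11,3],[12,3],[13,3],[16,0],[18,0],[21,0],[22,0],[23,0],[25,0],[27,2],[30,0],[32,2],[34,2],[36,0],[37,0],[38,0],[40,2],[42,1],[42,3],[44,2]]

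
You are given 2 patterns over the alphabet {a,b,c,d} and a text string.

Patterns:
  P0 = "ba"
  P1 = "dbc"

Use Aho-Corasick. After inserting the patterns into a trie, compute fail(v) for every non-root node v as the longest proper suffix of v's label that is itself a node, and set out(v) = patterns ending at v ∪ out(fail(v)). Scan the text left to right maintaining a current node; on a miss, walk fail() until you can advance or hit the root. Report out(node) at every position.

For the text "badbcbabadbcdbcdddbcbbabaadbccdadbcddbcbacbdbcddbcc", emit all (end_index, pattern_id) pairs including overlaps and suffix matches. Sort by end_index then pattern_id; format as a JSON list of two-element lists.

Build automaton:
Trie (insert patterns):
  0='ε' goto b→1 d→3
  1='b' goto a→2
  2='ba' goto ·  ←P0
  3='d' goto b→4
  4='db' goto c→5
  5='dbc' goto ·  ←P1

Failure links (BFS by depth):
  n1('b'): parent n0 fail=0; on 'b' 0 → fail=0;  out ∅∪∅=∅
  n3('d'): parent n0 fail=0; on 'd' 0 → fail=0;  out ∅∪∅=∅
  n2('ba'): parent n1 fail=0; on 'a' 0 → fail=0;  out {0}∪∅={0}
  n4('db'): parent n3 fail=0; on 'b' 0 → fail=1;  out ∅∪∅=∅
  n5('dbc'): parent n4 fail=1; on 'c' 1→0 → fail=0;  out {1}∪∅={1}

Run:
i=0 'b': node 0→1
i=1 'a': node 1→2  emit P0@[0:1]
i=2 'd': node 2→3 (via fail)
i=3 'b': node 3→4
i=4 'c': node 4→5  emit P1@[2:4]
i=5 'b': node 5→1 (via fail)
i=6 'a': node 1→2  emit P0@[5:6]
i=7 'b': node 2→1 (via fail)
i=8 'a': node 1→2  emit P0@[7:8]
i=9 'd': node 2→3 (via fail)
i=10 'b': node 3→4
i=11 'c': node 4→5  emit P1@[9:11]
i=12 'd': node 5→3 (via fail)
i=13 'b': node 3→4
i=14 'c': node 4→5  emit P1@[12:14]
i=15 'd': node 5→3 (via fail)
i=16 'd': node 3→3 (via fail)
i=17 'd': node 3→3 (via fail)
i=18 'b': node 3→4
i=19 'c': node 4→5  emit P1@[17:19]
i=20 'b': node 5→1 (via fail)
i=21 'b': node 1→1 (via fail)
i=22 'a': node 1→2  emit P0@[21:22]
i=23 'b': node 2→1 (via fail)
i=24 'a': node 1→2  emit P0@[23:24]
i=25 'a': node 2→0 (via fail)
i=26 'd': node 0→3
i=27 'b': node 3→4
i=28 'c': node 4→5  emit P1@[26:28]
i=29 'c': node 5→0 (via fail)
i=30 'd': node 0→3
i=31 'a': node 3→0 (via fail)
i=32 'd': node 0→3
i=33 'b': node 3→4
i=34 'c': node 4→5  emit P1@[32:34]
i=35 'd': node 5→3 (via fail)
i=36 'd': node 3→3 (via fail)
i=37 'b': node 3→4
i=38 'c': node 4→5  emit P1@[36:38]
i=39 'b': node 5→1 (via fail)
i=40 'a': node 1→2  emit P0@[39:40]
i=41 'c': node 2→0 (via fail)
i=42 'b': node 0→1
i=43 'd': node 1→3 (via fail)
i=44 'b': node 3→4
i=45 'c': node 4→5  emit P1@[43:45]
i=46 'd': node 5→3 (via fail)
i=47 'd': node 3→3 (via fail)
i=48 'b': node 3→4
i=49 'c': node 4→5  emit P1@[47:49]
i=50 'c': node 5→0 (via fail)

Result: [[1,0],[4,1],[6,0],[8,0],[11,1],[14,1],[19,1],[22,0],[24,0],[28,1],[34,1],[38,1],[40,0],[45,1],[49,1]]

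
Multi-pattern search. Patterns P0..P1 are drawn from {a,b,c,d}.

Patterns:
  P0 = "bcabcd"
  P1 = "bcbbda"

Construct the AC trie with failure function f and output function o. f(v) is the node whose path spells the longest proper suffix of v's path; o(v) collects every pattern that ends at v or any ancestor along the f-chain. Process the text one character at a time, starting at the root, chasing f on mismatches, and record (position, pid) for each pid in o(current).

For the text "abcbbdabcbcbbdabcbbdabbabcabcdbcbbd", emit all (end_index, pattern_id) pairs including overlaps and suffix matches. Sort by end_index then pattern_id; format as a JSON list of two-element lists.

Build:
Trie (insert patterns):
  n0 'ε': b→1
  n1 'b': c→2
  n2 'bc': a→3 b→7
  n3 'bca': b→4
  n4 'bcab': c→5
  n5 'bcabc': d→6
  n6 'bcabcd': ·  ←P0
  n7 'bcb': b→8
  n8 'bcbb': d→9
  n9 'bcbbd': a→10
  n10 'bcbbda': ·  ←P1

BFS fail/out derivation:
  n1('b'): parent n0 fail=0; on 'b' 0 → fail=0;  out ∅∪∅=∅
  n2('bc'): parent n1 fail=0; on 'c' 0 → fail=0;  out ∅∪∅=∅
  n3('bca'): parent n2 fail=0; on 'a' 0 → fail=0;  out ∅∪∅=∅
  n7('bcb'): parent n2 fail=0; on 'b' 0 → fail=1;  out ∅∪∅=∅
  n4('bcab'): parent n3 fail=0; on 'b' 0 → fail=1;  out ∅∪∅=∅
  n8('bcbb'): parent n7 fail=1; on 'b' 1→0 → fail=1;  out ∅∪∅=∅
  n5('bcabc'): parent n4 fail=1; on 'c' 1 → fail=2;  out ∅∪∅=∅
  n9('bcbbd'): parent n8 fail=1; on 'd' 1→0 → fail=0;  out ∅∪∅=∅
  n6('bcabcd'): parent n5 fail=2; on 'd' 2→0 → fail=0;  out {0}∪∅={0}
  n10('bcbbda'): parent n9 fail=0; on 'a' 0 → fail=0;  out {1}∪∅={1}

Text stream:
pos 0 'a': at 0
pos 1 'b': at 1
pos 2 'c': at 2
pos 3 'b': at 7
pos 4 'b': at 8
pos 5 'd': at 9
pos 6 'a': at 10  emit P1@[1:6]
pos 7 'b': at 1 (fail-walked)
pos 8 'c': at 2
pos 9 'b': at 7
pos 10 'c': at 2 (fail-walked)
pos 11 'b': at 7
pos 12 'b': at 8
pos 13 'd': at 9
pos 14 'a': at 10  emit P1@[9:14]
pos 15 'b': at 1 (fail-walked)
pos 16 'c': at 2
pos 17 'b': at 7
pos 18 'b': at 8
pos 19 'd': at 9
pos 20 'a': at 10  emit P1@[15:20]
pos 21 'b': at 1 (fail-walked)
pos 22 'b': at 1 (fail-walked)
pos 23 'a': at 0 (fail-walked)
pos 24 'b': at 1
pos 25 'c': at 2
pos 26 'a': at 3
pos 27 'b': at 4
pos 28 'c': at 5
pos 29 'd': at 6  emit P0@[24:29]
pos 30 'b': at 1 (fail-walked)
pos 31 'c': at 2
pos 32 'b': at 7
pos 33 'b': at 8
pos 34 'd': at 9

Result: [[6,1],[14,1],[20,1],[29,0]]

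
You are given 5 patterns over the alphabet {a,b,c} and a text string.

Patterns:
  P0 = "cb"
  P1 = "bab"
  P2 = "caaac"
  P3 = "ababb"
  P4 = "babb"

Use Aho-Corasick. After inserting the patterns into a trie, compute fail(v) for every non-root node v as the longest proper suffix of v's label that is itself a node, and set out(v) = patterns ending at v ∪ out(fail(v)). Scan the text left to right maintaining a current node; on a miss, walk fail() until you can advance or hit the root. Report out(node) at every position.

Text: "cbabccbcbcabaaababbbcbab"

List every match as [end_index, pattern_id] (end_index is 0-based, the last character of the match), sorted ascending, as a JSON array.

Build:
Trie (insert patterns):
  0='ε' goto a→10 b→3 c→1
  1='c' goto a→6 b→2
  2='cb' goto ·  ←P0
  3='b' goto a→4
  4='ba' goto b→5
  5='bab' goto b→15  ←P1
  6='ca' goto a→7
  7='caa' goto a→8
  8='caaa' goto c→9
  9='caaac' goto ·  ←P2
  10='a' goto b→11
  11='ab' goto a→12
  12='aba' goto b→13
  13='abab' goto b→14
  14='ababb' goto ·  ←P3
  15='babb' goto ·  ←P4

BFS fail/out derivation:
  n1('c'): parent n0 fail=0; on 'c' 0 → fail=0;  out ∅∪∅=∅
  n3('b'): parent n0 fail=0; on 'b' 0 → fail=0;  out ∅∪∅=∅
  n10('a'): parent n0 fail=0; on 'a' 0 → fail=0;  out ∅∪∅=∅
  n2('cb'): parent n1 fail=0; on 'b' 0 → fail=3;  out {0}∪∅={0}
  n4('ba'): parent n3 fail=0; on 'a' 0 → fail=10;  out ∅∪∅=∅
  n6('ca'): parent n1 fail=0; on 'a' 0 → fail=10;  out ∅∪∅=∅
  n11('ab'): parent n10 fail=0; on 'b' 0 → fail=3;  out ∅∪∅=∅
  n5('bab'): parent n4 fail=10; on 'b' 10 → fail=11;  out {1}∪∅={1}
  n7('caa'): parent n6 fail=10; on 'a' 10→0 → fail=10;  out ∅∪∅=∅
  n12('aba'): parent n11 fail=3; on 'a' 3 → fail=4;  out ∅∪∅=∅
  n8('caaa'): parent n7 fail=10; on 'a' 10→0 → fail=10;  out ∅∪∅=∅
  n13('abab'): parent n12 fail=4; on 'b' 4 → fail=5;  out ∅∪{1}={1}
  n15('babb'): parent n5 fail=11; on 'b' 11→3→0 → fail=3;  out {4}∪∅={4}
  n9('caaac'): parent n8 fail=10; on 'c' 10→0 → fail=1;  out {2}∪∅={2}
  n14('ababb'): parent n13 fail=5; on 'b' 5 → fail=15;  out {3}∪{4}={3,4}

Text stream:
pos 0 'c': at 1
pos 1 'b': at 2  ** P0@[0:1]
pos 2 'a': at 4 (via fail)
pos 3 'b': at 5  ** P1@[1:3]
pos 4 'c': at 1 (via fail)
pos 5 'c': at 1 (via fail)
pos 6 'b': at 2  ** P0@[5:6]
pos 7 'c': at 1 (via fail)
pos 8 'b': at 2  ** P0@[7:8]
pos 9 'c': at 1 (via fail)
pos 10 'a': at 6
pos 11 'b': at 11 (via fail)
pos 12 'a': at 12
pos 13 'a': at 10 (via fail)
pos 14 'a': at 10 (via fail)
pos 15 'b': at 11
pos 16 'a': at 12
pos 17 'b': at 13  ** P1@[15:17]
pos 18 'b': at 14  ** P3@[14:18],P4@[15:18]
pos 19 'b': at 3 (via fail)
pos 20 'c': at 1 (via fail)
pos 21 'b': at 2  ** P0@[20:21]
pos 22 'a': at 4 (via fail)
pos 23 'b': at 5  ** P1@[21:23]

Result: [[1,0],[3,1],[6,0],[8,0],[17,1],[18,3],[18,4],[21,0],[23,1]]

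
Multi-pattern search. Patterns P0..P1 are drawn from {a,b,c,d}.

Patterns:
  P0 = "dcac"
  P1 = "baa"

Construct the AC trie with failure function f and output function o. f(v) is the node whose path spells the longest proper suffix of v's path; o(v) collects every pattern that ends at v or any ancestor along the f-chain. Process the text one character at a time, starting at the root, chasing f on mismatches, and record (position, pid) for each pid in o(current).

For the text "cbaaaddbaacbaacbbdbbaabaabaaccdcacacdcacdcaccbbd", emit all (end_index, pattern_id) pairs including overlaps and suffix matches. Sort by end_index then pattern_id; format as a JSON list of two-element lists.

Build:
Trie (insert patterns):
  0='ε' goto b→5 d→1
  1='d' goto c→2
  2='dc' goto a→3
  3='dca' goto c→4
  4='dcac' goto ·  [P0 ends]
  5='b' goto a→6
  6='ba' goto a→7
  7='baa' goto ·  [P1 ends]

BFS fail/out derivation:
  fail(1) 'd': from fail(0)=0 chase 'd': 0 ⇒ 0;  out=∅∪out(0)=∅
  fail(5) 'b': from fail(0)=0 chase 'b': 0 ⇒ 0;  out=∅∪out(0)=∅
  fail(2) 'dc': from fail(1)=0 chase 'c': 0 ⇒ 0;  out=∅∪out(0)=∅
  fail(6) 'ba': from fail(5)=0 chase 'a': 0 ⇒ 0;  out=∅∪out(0)=∅
  fail(3) 'dca': from fail(2)=0 chase 'a': 0 ⇒ 0;  out=∅∪out(0)=∅
  fail(7) 'baa': from fail(6)=0 chase 'a': 0 ⇒ 0;  out={1}∪out(0)={1}
  fail(4) 'dcac': from fail(3)=0 chase 'c': 0 ⇒ 0;  out={0}∪out(0)={0}

Scan:
[0] read 'c'  n0⇒n0
[1] read 'b'  n0⇒n5
[2] read 'a'  n5⇒n6
[3] read 'a'  n6⇒n7  → match P1@[1:3]
[4] read 'a'  n7⇒n0 (via fail)
[5] read 'd'  n0⇒n1
[6] read 'd'  n1⇒n1 (via fail)
[7] read 'b'  n1⇒n5 (via fail)
[8] read 'a'  n5⇒n6
[9] read 'a'  n6⇒n7  → match P1@[7:9]
[10] read 'c'  n7⇒n0 (via fail)
[11] read 'b'  n0⇒n5
[12] read 'a'  n5⇒n6
[13] read 'a'  n6⇒n7  → match P1@[11:13]
[14] read 'c'  n7⇒n0 (via fail)
[15] read 'b'  n0⇒n5
[16] read 'b'  n5⇒n5 (via fail)
[17] read 'd'  n5⇒n1 (via fail)
[18] read 'b'  n1⇒n5 (via fail)
[19] read 'b'  n5⇒n5 (via fail)
[20] read 'a'  n5⇒n6
[21] read 'a'  n6⇒n7  → match P1@[19:21]
[22] read 'b'  n7⇒n5 (via fail)
[23] read 'a'  n5⇒n6
[24] read 'a'  n6⇒n7  → match P1@[22:24]
[25] read 'b'  n7⇒n5 (via fail)
[26] read 'a'  n5⇒n6
[27] read 'a'  n6⇒n7  → match P1@[25:27]
[28] read 'c'  n7⇒n0 (via fail)
[29] read 'c'  n0⇒n0
[30] read 'd'  n0⇒n1
[31] read 'c'  n1⇒n2
[32] read 'a'  n2⇒n3
[33] read 'c'  n3⇒n4  → match P0@[30:33]
[34] read 'a'  n4⇒n0 (via fail)
[35] read 'c'  n0⇒n0
[36] read 'd'  n0⇒n1
[37] read 'c'  n1⇒n2
[38] read 'a'  n2⇒n3
[39] read 'c'  n3⇒n4  → match P0@[36:39]
[40] read 'd'  n4⇒n1 (via fail)
[41] read 'c'  n1⇒n2
[42] read 'a'  n2⇒n3
[43] read 'c'  n3⇒n4  → match P0@[40:43]
[44] read 'c'  n4⇒n0 (via fail)
[45] read 'b'  n0⇒n5
[46] read 'b'  n5⇒n5 (via fail)
[47] read 'd'  n5⇒n1 (via fail)

Matches: [[3,1],[9,1],[13,1],[21,1],[24,1],[27,1],[33,0],[39,0],[43,0]]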